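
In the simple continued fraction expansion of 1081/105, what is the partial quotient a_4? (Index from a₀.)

1

1081 = 10·105 + 31   →  a_0 = 10
105 = 3·31 + 12   →  a_1 = 3
31 = 2·12 + 7   →  a_2 = 2
12 = 1·7 + 5   →  a_3 = 1
7 = 1·5 + 2   →  a_4 = 1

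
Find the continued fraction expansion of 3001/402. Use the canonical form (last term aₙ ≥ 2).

3001 = 7*402 + 187
402 = 2*187 + 28
187 = 6*28 + 19
28 = 1*19 + 9
19 = 2*9 + 1
9 = 9*1 + 0  (stop)
So 3001/402 = [7; 2, 6, 1, 2, 9].

[7; 2, 6, 1, 2, 9]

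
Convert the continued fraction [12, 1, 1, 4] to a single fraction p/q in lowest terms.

Using pₖ = aₖpₖ₋₁ + pₖ₋₂ and qₖ = aₖqₖ₋₁ + qₖ₋₂:
  k=0: a=12, p=12, q=1
  k=1: a=1, p=13, q=1
  k=2: a=1, p=25, q=2
  k=3: a=4, p=113, q=9

113/9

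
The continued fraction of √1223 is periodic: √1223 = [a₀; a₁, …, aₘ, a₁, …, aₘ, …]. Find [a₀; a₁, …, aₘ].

a₀ = ⌊√1223⌋ = 34.
With m₀=0, d₀=1 and mₖ₊₁ = dₖaₖ − mₖ, dₖ₊₁ = (n − mₖ₊₁²)/dₖ, aₖ₊₁ = ⌊(a₀+mₖ₊₁)/dₖ₊₁⌋:
  k=1: m=34, d=67, a=1
  k=2: m=33, d=2, a=33
  k=3: m=33, d=67, a=1
  k=4: m=34, d=1, a=68
d=1 and a=2a₀=68 at k=4, so the next step gives (m, d) = (34, 67) again — its k=1 value — and the period has length 4.

[34; 1, 33, 1, 68]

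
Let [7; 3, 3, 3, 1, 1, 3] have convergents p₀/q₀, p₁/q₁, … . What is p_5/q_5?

555/76

Using pₖ = aₖpₖ₋₁ + pₖ₋₂, qₖ = aₖqₖ₋₁ + qₖ₋₂ (with p₋₁=1, p₋₂=0, q₋₁=0, q₋₂=1):
  k=0: a=7, p=7, q=1
  k=1: a=3, p=22, q=3
  k=2: a=3, p=73, q=10
  k=3: a=3, p=241, q=33
  k=4: a=1, p=314, q=43
  k=5: a=1, p=555, q=76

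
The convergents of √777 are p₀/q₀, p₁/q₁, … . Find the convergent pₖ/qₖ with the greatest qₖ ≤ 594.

12460/447

√777 = [27; 1, 6, 1, 54, …] (period length 4).
Convergents:
  p_0/q_0 = 27/1
  p_1/q_1 = 28/1
  p_2/q_2 = 195/7
  p_3/q_3 = 223/8
  p_4/q_4 = 12237/439
  p_5/q_5 = 12460/447
  p_6/q_6 = 86997/3121
q_5 = 447 ≤ 594 < 3121 = q_6, so the answer is 12460/447.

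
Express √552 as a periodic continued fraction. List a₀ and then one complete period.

[23; 2, 46]

a₀ = ⌊√552⌋ = 23.
With m₀=0, d₀=1 and mₖ₊₁ = dₖaₖ − mₖ, dₖ₊₁ = (n − mₖ₊₁²)/dₖ, aₖ₊₁ = ⌊(a₀+mₖ₊₁)/dₖ₊₁⌋:
  k=1: m=23, d=23, a=2
  k=2: m=23, d=1, a=46
d=1 and a=2a₀=46 at k=2, so the next step gives (m, d) = (23, 23) again — its k=1 value — and the period has length 2.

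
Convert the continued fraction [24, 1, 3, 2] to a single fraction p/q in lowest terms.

Fold from the inside: start with 2/1.
  3 + 1/2 = 7/2
  1 + 2/7 = 9/7
  24 + 7/9 = 223/9

223/9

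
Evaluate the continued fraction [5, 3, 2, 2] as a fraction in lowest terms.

90/17

Fold from the inside: start with 2/1.
  2 + 1/2 = 5/2
  3 + 2/5 = 17/5
  5 + 5/17 = 90/17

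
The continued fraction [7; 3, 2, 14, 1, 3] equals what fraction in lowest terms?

3097/425

Using pₖ = aₖpₖ₋₁ + pₖ₋₂ and qₖ = aₖqₖ₋₁ + qₖ₋₂:
  k=0: a=7, p=7, q=1
  k=1: a=3, p=22, q=3
  k=2: a=2, p=51, q=7
  k=3: a=14, p=736, q=101
  k=4: a=1, p=787, q=108
  k=5: a=3, p=3097, q=425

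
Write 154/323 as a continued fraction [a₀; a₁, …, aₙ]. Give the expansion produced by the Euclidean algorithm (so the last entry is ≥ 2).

154 = 0*323 + 154
323 = 2*154 + 15
154 = 10*15 + 4
15 = 3*4 + 3
4 = 1*3 + 1
3 = 3*1 + 0  (stop)
So 154/323 = [0; 2, 10, 3, 1, 3].

[0; 2, 10, 3, 1, 3]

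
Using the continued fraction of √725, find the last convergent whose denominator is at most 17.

350/13

√725 = [26; 1, 12, 2, 12, 1, 52, …] (period length 6).
Convergents:
  p_0/q_0 = 26/1
  p_1/q_1 = 27/1
  p_2/q_2 = 350/13
  p_3/q_3 = 727/27
q_2 = 13 ≤ 17 < 27 = q_3, so the answer is 350/13.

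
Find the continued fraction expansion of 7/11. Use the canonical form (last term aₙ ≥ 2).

[0; 1, 1, 1, 3]

7 = 0·11 + 7
11 = 1·7 + 4
7 = 1·4 + 3
4 = 1·3 + 1
3 = 3·1 + 0  (stop)
So 7/11 = [0; 1, 1, 1, 3].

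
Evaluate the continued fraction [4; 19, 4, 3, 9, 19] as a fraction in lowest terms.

Fold from the inside: start with 19/1.
  9 + 1/19 = 172/19
  3 + 19/172 = 535/172
  4 + 172/535 = 2312/535
  19 + 535/2312 = 44463/2312
  4 + 2312/44463 = 180164/44463

180164/44463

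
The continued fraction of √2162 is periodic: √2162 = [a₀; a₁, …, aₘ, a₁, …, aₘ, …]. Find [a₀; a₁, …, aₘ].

[46; 2, 92]

a₀ = ⌊√2162⌋ = 46.
With m₀=0, d₀=1 and mₖ₊₁ = dₖaₖ − mₖ, dₖ₊₁ = (n − mₖ₊₁²)/dₖ, aₖ₊₁ = ⌊(a₀+mₖ₊₁)/dₖ₊₁⌋:
  k=1: m=46, d=46, a=2
  k=2: m=46, d=1, a=92
d=1 and a=2a₀=92 at k=2, so the next step gives (m, d) = (46, 46) again — its k=1 value — and the period has length 2.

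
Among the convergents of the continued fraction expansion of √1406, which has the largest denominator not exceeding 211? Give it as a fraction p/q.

√1406 = [37; 2, 74, …] (period length 2).
Convergents:
  p_0/q_0 = 37/1
  p_1/q_1 = 75/2
  p_2/q_2 = 5587/149
  p_3/q_3 = 11249/300
q_2 = 149 ≤ 211 < 300 = q_3, so the answer is 5587/149.

5587/149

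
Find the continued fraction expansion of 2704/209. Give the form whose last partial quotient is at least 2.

[12; 1, 15, 13]

2704 = 12×209 + 196
209 = 1×196 + 13
196 = 15×13 + 1
13 = 13×1 + 0  (stop)
So 2704/209 = [12; 1, 15, 13].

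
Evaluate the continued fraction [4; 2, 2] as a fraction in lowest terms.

Using pₖ = aₖpₖ₋₁ + pₖ₋₂ and qₖ = aₖqₖ₋₁ + qₖ₋₂:
  k=0: a=4, p=4, q=1
  k=1: a=2, p=9, q=2
  k=2: a=2, p=22, q=5

22/5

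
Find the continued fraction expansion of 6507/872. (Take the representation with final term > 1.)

6507 = 7·872 + 403
872 = 2·403 + 66
403 = 6·66 + 7
66 = 9·7 + 3
7 = 2·3 + 1
3 = 3·1 + 0  (stop)
So 6507/872 = [7; 2, 6, 9, 2, 3].

[7; 2, 6, 9, 2, 3]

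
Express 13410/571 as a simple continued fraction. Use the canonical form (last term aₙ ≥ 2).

13410 = 23×571 + 277
571 = 2×277 + 17
277 = 16×17 + 5
17 = 3×5 + 2
5 = 2×2 + 1
2 = 2×1 + 0  (stop)
So 13410/571 = [23; 2, 16, 3, 2, 2].

[23; 2, 16, 3, 2, 2]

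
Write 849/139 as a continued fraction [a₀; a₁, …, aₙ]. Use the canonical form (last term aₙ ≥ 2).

849 = 6*139 + 15
139 = 9*15 + 4
15 = 3*4 + 3
4 = 1*3 + 1
3 = 3*1 + 0  (stop)
So 849/139 = [6; 9, 3, 1, 3].

[6; 9, 3, 1, 3]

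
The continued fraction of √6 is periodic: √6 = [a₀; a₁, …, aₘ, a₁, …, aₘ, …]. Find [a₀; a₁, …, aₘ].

a₀ = ⌊√6⌋ = 2.
With m₀=0, d₀=1 and mₖ₊₁ = dₖaₖ − mₖ, dₖ₊₁ = (n − mₖ₊₁²)/dₖ, aₖ₊₁ = ⌊(a₀+mₖ₊₁)/dₖ₊₁⌋:
  k=1: m=2, d=2, a=2
  k=2: m=2, d=1, a=4
d=1 and a=2a₀=4 at k=2, so the next step gives (m, d) = (2, 2) again — its k=1 value — and the period has length 2.

[2; 2, 4]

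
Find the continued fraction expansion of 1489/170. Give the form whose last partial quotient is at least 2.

[8; 1, 3, 6, 1, 5]

1489 = 8×170 + 129
170 = 1×129 + 41
129 = 3×41 + 6
41 = 6×6 + 5
6 = 1×5 + 1
5 = 5×1 + 0  (stop)
So 1489/170 = [8; 1, 3, 6, 1, 5].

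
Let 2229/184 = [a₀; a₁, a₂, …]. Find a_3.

2229 = 12·184 + 21   →  a_0 = 12
184 = 8·21 + 16   →  a_1 = 8
21 = 1·16 + 5   →  a_2 = 1
16 = 3·5 + 1   →  a_3 = 3

3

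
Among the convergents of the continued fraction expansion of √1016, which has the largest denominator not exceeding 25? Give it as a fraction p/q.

√1016 = [31; 1, 6, 1, 62, …] (period length 4).
Convergents:
  p_0/q_0 = 31/1
  p_1/q_1 = 32/1
  p_2/q_2 = 223/7
  p_3/q_3 = 255/8
  p_4/q_4 = 16033/503
q_3 = 8 ≤ 25 < 503 = q_4, so the answer is 255/8.

255/8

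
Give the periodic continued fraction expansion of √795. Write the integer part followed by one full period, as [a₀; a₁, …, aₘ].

[28; 5, 9, 5, 56]

a₀ = ⌊√795⌋ = 28.
With m₀=0, d₀=1 and mₖ₊₁ = dₖaₖ − mₖ, dₖ₊₁ = (n − mₖ₊₁²)/dₖ, aₖ₊₁ = ⌊(a₀+mₖ₊₁)/dₖ₊₁⌋:
  k=1: m=28, d=11, a=5
  k=2: m=27, d=6, a=9
  k=3: m=27, d=11, a=5
  k=4: m=28, d=1, a=56
d=1 and a=2a₀=56 at k=4, so the next step gives (m, d) = (28, 11) again — its k=1 value — and the period has length 4.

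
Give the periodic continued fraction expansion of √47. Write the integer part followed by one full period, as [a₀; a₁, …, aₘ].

a₀ = ⌊√47⌋ = 6.
With m₀=0, d₀=1 and mₖ₊₁ = dₖaₖ − mₖ, dₖ₊₁ = (n − mₖ₊₁²)/dₖ, aₖ₊₁ = ⌊(a₀+mₖ₊₁)/dₖ₊₁⌋:
  k=1: m=6, d=11, a=1
  k=2: m=5, d=2, a=5
  k=3: m=5, d=11, a=1
  k=4: m=6, d=1, a=12
d=1 and a=2a₀=12 at k=4, so the next step gives (m, d) = (6, 11) again — its k=1 value — and the period has length 4.

[6; 1, 5, 1, 12]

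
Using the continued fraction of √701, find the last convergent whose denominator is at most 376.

√701 = [26; 2, 10, 10, 2, 52, …] (period length 5).
Convergents:
  p_0/q_0 = 26/1
  p_1/q_1 = 53/2
  p_2/q_2 = 556/21
  p_3/q_3 = 5613/212
  p_4/q_4 = 11782/445
q_3 = 212 ≤ 376 < 445 = q_4, so the answer is 5613/212.

5613/212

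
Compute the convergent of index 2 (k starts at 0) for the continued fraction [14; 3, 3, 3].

143/10

Using pₖ = aₖpₖ₋₁ + pₖ₋₂, qₖ = aₖqₖ₋₁ + qₖ₋₂ (with p₋₁=1, p₋₂=0, q₋₁=0, q₋₂=1):
  k=0: a=14, p=14, q=1
  k=1: a=3, p=43, q=3
  k=2: a=3, p=143, q=10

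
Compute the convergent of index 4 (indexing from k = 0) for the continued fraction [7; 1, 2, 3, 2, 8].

Using pₖ = aₖpₖ₋₁ + pₖ₋₂, qₖ = aₖqₖ₋₁ + qₖ₋₂ (with p₋₁=1, p₋₂=0, q₋₁=0, q₋₂=1):
  k=0: a=7, p=7, q=1
  k=1: a=1, p=8, q=1
  k=2: a=2, p=23, q=3
  k=3: a=3, p=77, q=10
  k=4: a=2, p=177, q=23

177/23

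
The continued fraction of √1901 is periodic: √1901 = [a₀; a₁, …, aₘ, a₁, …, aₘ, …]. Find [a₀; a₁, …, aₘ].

a₀ = ⌊√1901⌋ = 43.
With m₀=0, d₀=1 and mₖ₊₁ = dₖaₖ − mₖ, dₖ₊₁ = (n − mₖ₊₁²)/dₖ, aₖ₊₁ = ⌊(a₀+mₖ₊₁)/dₖ₊₁⌋:
  k=1: m=43, d=52, a=1
  k=2: m=9, d=35, a=1
  k=3: m=26, d=35, a=1
  k=4: m=9, d=52, a=1
  k=5: m=43, d=1, a=86
d=1 and a=2a₀=86 at k=5, so the next step gives (m, d) = (43, 52) again — its k=1 value — and the period has length 5.

[43; 1, 1, 1, 1, 86]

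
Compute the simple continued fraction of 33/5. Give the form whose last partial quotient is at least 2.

33 = 6·5 + 3
5 = 1·3 + 2
3 = 1·2 + 1
2 = 2·1 + 0  (stop)
So 33/5 = [6; 1, 1, 2].

[6; 1, 1, 2]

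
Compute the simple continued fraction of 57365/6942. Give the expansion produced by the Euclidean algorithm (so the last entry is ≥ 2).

57365 = 8*6942 + 1829
6942 = 3*1829 + 1455
1829 = 1*1455 + 374
1455 = 3*374 + 333
374 = 1*333 + 41
333 = 8*41 + 5
41 = 8*5 + 1
5 = 5*1 + 0  (stop)
So 57365/6942 = [8; 3, 1, 3, 1, 8, 8, 5].

[8; 3, 1, 3, 1, 8, 8, 5]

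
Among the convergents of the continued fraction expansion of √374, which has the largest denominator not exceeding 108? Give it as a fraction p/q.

√374 = [19; 2, 1, 18, 1, 2, 38, …] (period length 6).
Convergents:
  p_0/q_0 = 19/1
  p_1/q_1 = 39/2
  p_2/q_2 = 58/3
  p_3/q_3 = 1083/56
  p_4/q_4 = 1141/59
  p_5/q_5 = 3365/174
q_4 = 59 ≤ 108 < 174 = q_5, so the answer is 1141/59.

1141/59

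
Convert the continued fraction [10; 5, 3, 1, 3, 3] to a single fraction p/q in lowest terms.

Fold from the inside: start with 3/1.
  3 + 1/3 = 10/3
  1 + 3/10 = 13/10
  3 + 10/13 = 49/13
  5 + 13/49 = 258/49
  10 + 49/258 = 2629/258

2629/258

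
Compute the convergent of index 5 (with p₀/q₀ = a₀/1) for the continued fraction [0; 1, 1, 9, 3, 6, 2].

196/373

Using pₖ = aₖpₖ₋₁ + pₖ₋₂, qₖ = aₖqₖ₋₁ + qₖ₋₂ (with p₋₁=1, p₋₂=0, q₋₁=0, q₋₂=1):
  k=0: a=0, p=0, q=1
  k=1: a=1, p=1, q=1
  k=2: a=1, p=1, q=2
  k=3: a=9, p=10, q=19
  k=4: a=3, p=31, q=59
  k=5: a=6, p=196, q=373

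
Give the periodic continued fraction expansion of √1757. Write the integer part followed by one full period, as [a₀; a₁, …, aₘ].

[41; 1, 10, 1, 82]

a₀ = ⌊√1757⌋ = 41.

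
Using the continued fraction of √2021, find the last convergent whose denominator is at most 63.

√2021 = [44; 1, 21, 2, 21, 1, 88, …] (period length 6).
Convergents:
  p_0/q_0 = 44/1
  p_1/q_1 = 45/1
  p_2/q_2 = 989/22
  p_3/q_3 = 2023/45
  p_4/q_4 = 43472/967
q_3 = 45 ≤ 63 < 967 = q_4, so the answer is 2023/45.

2023/45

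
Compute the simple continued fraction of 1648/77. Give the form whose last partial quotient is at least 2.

[21; 2, 2, 15]

1648 = 21*77 + 31
77 = 2*31 + 15
31 = 2*15 + 1
15 = 15*1 + 0  (stop)
So 1648/77 = [21; 2, 2, 15].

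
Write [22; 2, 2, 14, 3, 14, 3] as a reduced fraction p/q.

217732/9719

Using pₖ = aₖpₖ₋₁ + pₖ₋₂ and qₖ = aₖqₖ₋₁ + qₖ₋₂:
  k=0: a=22, p=22, q=1
  k=1: a=2, p=45, q=2
  k=2: a=2, p=112, q=5
  k=3: a=14, p=1613, q=72
  k=4: a=3, p=4951, q=221
  k=5: a=14, p=70927, q=3166
  k=6: a=3, p=217732, q=9719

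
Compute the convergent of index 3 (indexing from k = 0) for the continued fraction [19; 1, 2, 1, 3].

Using pₖ = aₖpₖ₋₁ + pₖ₋₂, qₖ = aₖqₖ₋₁ + qₖ₋₂ (with p₋₁=1, p₋₂=0, q₋₁=0, q₋₂=1):
  k=0: a=19, p=19, q=1
  k=1: a=1, p=20, q=1
  k=2: a=2, p=59, q=3
  k=3: a=1, p=79, q=4

79/4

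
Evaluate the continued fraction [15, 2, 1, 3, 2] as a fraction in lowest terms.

Fold from the inside: start with 2/1.
  3 + 1/2 = 7/2
  1 + 2/7 = 9/7
  2 + 7/9 = 25/9
  15 + 9/25 = 384/25

384/25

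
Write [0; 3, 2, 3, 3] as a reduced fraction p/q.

23/79

Using pₖ = aₖpₖ₋₁ + pₖ₋₂ and qₖ = aₖqₖ₋₁ + qₖ₋₂:
  k=0: a=0, p=0, q=1
  k=1: a=3, p=1, q=3
  k=2: a=2, p=2, q=7
  k=3: a=3, p=7, q=24
  k=4: a=3, p=23, q=79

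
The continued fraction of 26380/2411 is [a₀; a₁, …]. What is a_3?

26380 = 10·2411 + 2270   →  a_0 = 10
2411 = 1·2270 + 141   →  a_1 = 1
2270 = 16·141 + 14   →  a_2 = 16
141 = 10·14 + 1   →  a_3 = 10

10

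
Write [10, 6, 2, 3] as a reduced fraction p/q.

457/45

Fold from the inside: start with 3/1.
  2 + 1/3 = 7/3
  6 + 3/7 = 45/7
  10 + 7/45 = 457/45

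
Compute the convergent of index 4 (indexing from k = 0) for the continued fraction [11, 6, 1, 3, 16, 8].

Using pₖ = aₖpₖ₋₁ + pₖ₋₂, qₖ = aₖqₖ₋₁ + qₖ₋₂ (with p₋₁=1, p₋₂=0, q₋₁=0, q₋₂=1):
  k=0: a=11, p=11, q=1
  k=1: a=6, p=67, q=6
  k=2: a=1, p=78, q=7
  k=3: a=3, p=301, q=27
  k=4: a=16, p=4894, q=439

4894/439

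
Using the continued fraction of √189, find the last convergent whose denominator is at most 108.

√189 = [13; 1, 2, 1, 26, …] (period length 4).
Convergents:
  p_0/q_0 = 13/1
  p_1/q_1 = 14/1
  p_2/q_2 = 41/3
  p_3/q_3 = 55/4
  p_4/q_4 = 1471/107
  p_5/q_5 = 1526/111
q_4 = 107 ≤ 108 < 111 = q_5, so the answer is 1471/107.

1471/107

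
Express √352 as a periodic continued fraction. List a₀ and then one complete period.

[18; 1, 3, 5, 9, 5, 3, 1, 36]

a₀ = ⌊√352⌋ = 18.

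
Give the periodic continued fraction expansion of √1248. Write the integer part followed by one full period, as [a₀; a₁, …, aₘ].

a₀ = ⌊√1248⌋ = 35.

[35; 3, 17, 3, 70]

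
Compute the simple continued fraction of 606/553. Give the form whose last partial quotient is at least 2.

[1; 10, 2, 3, 3, 2]

606 = 1×553 + 53
553 = 10×53 + 23
53 = 2×23 + 7
23 = 3×7 + 2
7 = 3×2 + 1
2 = 2×1 + 0  (stop)
So 606/553 = [1; 10, 2, 3, 3, 2].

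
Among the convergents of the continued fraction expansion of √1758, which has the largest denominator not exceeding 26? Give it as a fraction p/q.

√1758 = [41; 1, 12, 1, 82, …] (period length 4).
Convergents:
  p_0/q_0 = 41/1
  p_1/q_1 = 42/1
  p_2/q_2 = 545/13
  p_3/q_3 = 587/14
  p_4/q_4 = 48679/1161
q_3 = 14 ≤ 26 < 1161 = q_4, so the answer is 587/14.

587/14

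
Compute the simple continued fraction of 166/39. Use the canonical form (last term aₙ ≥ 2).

166 = 4*39 + 10
39 = 3*10 + 9
10 = 1*9 + 1
9 = 9*1 + 0  (stop)
So 166/39 = [4; 3, 1, 9].

[4; 3, 1, 9]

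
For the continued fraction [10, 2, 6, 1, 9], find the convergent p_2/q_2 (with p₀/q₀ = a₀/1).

136/13

Using pₖ = aₖpₖ₋₁ + pₖ₋₂, qₖ = aₖqₖ₋₁ + qₖ₋₂ (with p₋₁=1, p₋₂=0, q₋₁=0, q₋₂=1):
  k=0: a=10, p=10, q=1
  k=1: a=2, p=21, q=2
  k=2: a=6, p=136, q=13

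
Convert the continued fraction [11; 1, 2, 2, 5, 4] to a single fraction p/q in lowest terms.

1862/159

Using pₖ = aₖpₖ₋₁ + pₖ₋₂ and qₖ = aₖqₖ₋₁ + qₖ₋₂:
  k=0: a=11, p=11, q=1
  k=1: a=1, p=12, q=1
  k=2: a=2, p=35, q=3
  k=3: a=2, p=82, q=7
  k=4: a=5, p=445, q=38
  k=5: a=4, p=1862, q=159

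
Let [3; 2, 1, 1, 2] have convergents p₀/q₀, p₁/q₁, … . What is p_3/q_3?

Using pₖ = aₖpₖ₋₁ + pₖ₋₂, qₖ = aₖqₖ₋₁ + qₖ₋₂ (with p₋₁=1, p₋₂=0, q₋₁=0, q₋₂=1):
  k=0: a=3, p=3, q=1
  k=1: a=2, p=7, q=2
  k=2: a=1, p=10, q=3
  k=3: a=1, p=17, q=5

17/5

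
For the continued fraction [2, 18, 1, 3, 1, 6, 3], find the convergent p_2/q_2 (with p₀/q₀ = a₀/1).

39/19

Using pₖ = aₖpₖ₋₁ + pₖ₋₂, qₖ = aₖqₖ₋₁ + qₖ₋₂ (with p₋₁=1, p₋₂=0, q₋₁=0, q₋₂=1):
  k=0: a=2, p=2, q=1
  k=1: a=18, p=37, q=18
  k=2: a=1, p=39, q=19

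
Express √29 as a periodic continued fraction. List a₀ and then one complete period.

[5; 2, 1, 1, 2, 10]

a₀ = ⌊√29⌋ = 5.
With m₀=0, d₀=1 and mₖ₊₁ = dₖaₖ − mₖ, dₖ₊₁ = (n − mₖ₊₁²)/dₖ, aₖ₊₁ = ⌊(a₀+mₖ₊₁)/dₖ₊₁⌋:
  k=1: m=5, d=4, a=2
  k=2: m=3, d=5, a=1
  k=3: m=2, d=5, a=1
  k=4: m=3, d=4, a=2
  k=5: m=5, d=1, a=10
d=1 and a=2a₀=10 at k=5, so the next step gives (m, d) = (5, 4) again — its k=1 value — and the period has length 5.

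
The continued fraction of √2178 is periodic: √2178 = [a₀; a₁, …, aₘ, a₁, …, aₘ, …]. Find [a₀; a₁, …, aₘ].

a₀ = ⌊√2178⌋ = 46.

[46; 1, 2, 46, 2, 1, 92]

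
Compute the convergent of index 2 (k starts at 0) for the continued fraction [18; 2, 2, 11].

92/5

Using pₖ = aₖpₖ₋₁ + pₖ₋₂, qₖ = aₖqₖ₋₁ + qₖ₋₂ (with p₋₁=1, p₋₂=0, q₋₁=0, q₋₂=1):
  k=0: a=18, p=18, q=1
  k=1: a=2, p=37, q=2
  k=2: a=2, p=92, q=5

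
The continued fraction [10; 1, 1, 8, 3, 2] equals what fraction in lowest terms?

Fold from the inside: start with 2/1.
  3 + 1/2 = 7/2
  8 + 2/7 = 58/7
  1 + 7/58 = 65/58
  1 + 58/65 = 123/65
  10 + 65/123 = 1295/123

1295/123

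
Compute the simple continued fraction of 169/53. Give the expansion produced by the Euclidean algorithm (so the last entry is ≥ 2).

169 = 3*53 + 10
53 = 5*10 + 3
10 = 3*3 + 1
3 = 3*1 + 0  (stop)
So 169/53 = [3; 5, 3, 3].

[3; 5, 3, 3]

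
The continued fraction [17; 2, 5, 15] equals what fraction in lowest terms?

Using pₖ = aₖpₖ₋₁ + pₖ₋₂ and qₖ = aₖqₖ₋₁ + qₖ₋₂:
  k=0: a=17, p=17, q=1
  k=1: a=2, p=35, q=2
  k=2: a=5, p=192, q=11
  k=3: a=15, p=2915, q=167

2915/167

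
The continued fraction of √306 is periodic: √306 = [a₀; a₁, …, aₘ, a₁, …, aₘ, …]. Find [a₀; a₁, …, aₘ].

[17; 2, 34]

a₀ = ⌊√306⌋ = 17.
With m₀=0, d₀=1 and mₖ₊₁ = dₖaₖ − mₖ, dₖ₊₁ = (n − mₖ₊₁²)/dₖ, aₖ₊₁ = ⌊(a₀+mₖ₊₁)/dₖ₊₁⌋:
  k=1: m=17, d=17, a=2
  k=2: m=17, d=1, a=34
d=1 and a=2a₀=34 at k=2, so the next step gives (m, d) = (17, 17) again — its k=1 value — and the period has length 2.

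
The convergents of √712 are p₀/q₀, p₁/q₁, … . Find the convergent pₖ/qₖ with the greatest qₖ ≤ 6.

√712 = [26; 1, 2, 6, 2, 1, 52, …] (period length 6).
Convergents:
  p_0/q_0 = 26/1
  p_1/q_1 = 27/1
  p_2/q_2 = 80/3
  p_3/q_3 = 507/19
q_2 = 3 ≤ 6 < 19 = q_3, so the answer is 80/3.

80/3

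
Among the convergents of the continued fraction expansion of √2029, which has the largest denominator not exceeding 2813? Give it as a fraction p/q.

√2029 = [45; 22, 1, 1, 22, 90, …] (period length 5).
Convergents:
  p_0/q_0 = 45/1
  p_1/q_1 = 991/22
  p_2/q_2 = 1036/23
  p_3/q_3 = 2027/45
  p_4/q_4 = 45630/1013
  p_5/q_5 = 4108727/91215
q_4 = 1013 ≤ 2813 < 91215 = q_5, so the answer is 45630/1013.

45630/1013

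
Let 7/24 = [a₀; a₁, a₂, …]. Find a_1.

3

7 = 0·24 + 7   →  a_0 = 0
24 = 3·7 + 3   →  a_1 = 3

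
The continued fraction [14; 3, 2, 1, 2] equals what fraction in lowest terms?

Fold from the inside: start with 2/1.
  1 + 1/2 = 3/2
  2 + 2/3 = 8/3
  3 + 3/8 = 27/8
  14 + 8/27 = 386/27

386/27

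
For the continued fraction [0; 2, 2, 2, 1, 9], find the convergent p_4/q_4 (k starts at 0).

Using pₖ = aₖpₖ₋₁ + pₖ₋₂, qₖ = aₖqₖ₋₁ + qₖ₋₂ (with p₋₁=1, p₋₂=0, q₋₁=0, q₋₂=1):
  k=0: a=0, p=0, q=1
  k=1: a=2, p=1, q=2
  k=2: a=2, p=2, q=5
  k=3: a=2, p=5, q=12
  k=4: a=1, p=7, q=17

7/17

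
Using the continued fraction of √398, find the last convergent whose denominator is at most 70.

√398 = [19; 1, 18, 1, 38, …] (period length 4).
Convergents:
  p_0/q_0 = 19/1
  p_1/q_1 = 20/1
  p_2/q_2 = 379/19
  p_3/q_3 = 399/20
  p_4/q_4 = 15541/779
q_3 = 20 ≤ 70 < 779 = q_4, so the answer is 399/20.

399/20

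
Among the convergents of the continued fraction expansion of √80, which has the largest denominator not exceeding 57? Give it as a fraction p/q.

√80 = [8; 1, 16, …] (period length 2).
Convergents:
  p_0/q_0 = 8/1
  p_1/q_1 = 9/1
  p_2/q_2 = 152/17
  p_3/q_3 = 161/18
  p_4/q_4 = 2728/305
q_3 = 18 ≤ 57 < 305 = q_4, so the answer is 161/18.

161/18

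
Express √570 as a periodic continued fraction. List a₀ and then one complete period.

a₀ = ⌊√570⌋ = 23.
With m₀=0, d₀=1 and mₖ₊₁ = dₖaₖ − mₖ, dₖ₊₁ = (n − mₖ₊₁²)/dₖ, aₖ₊₁ = ⌊(a₀+mₖ₊₁)/dₖ₊₁⌋:
  k=1: m=23, d=41, a=1
  k=2: m=18, d=6, a=6
  k=3: m=18, d=41, a=1
  k=4: m=23, d=1, a=46
d=1 and a=2a₀=46 at k=4, so the next step gives (m, d) = (23, 41) again — its k=1 value — and the period has length 4.

[23; 1, 6, 1, 46]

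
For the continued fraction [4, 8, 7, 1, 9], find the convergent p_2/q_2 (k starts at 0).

Using pₖ = aₖpₖ₋₁ + pₖ₋₂, qₖ = aₖqₖ₋₁ + qₖ₋₂ (with p₋₁=1, p₋₂=0, q₋₁=0, q₋₂=1):
  k=0: a=4, p=4, q=1
  k=1: a=8, p=33, q=8
  k=2: a=7, p=235, q=57

235/57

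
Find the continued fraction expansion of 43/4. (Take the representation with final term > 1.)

43 = 10·4 + 3
4 = 1·3 + 1
3 = 3·1 + 0  (stop)
So 43/4 = [10; 1, 3].

[10; 1, 3]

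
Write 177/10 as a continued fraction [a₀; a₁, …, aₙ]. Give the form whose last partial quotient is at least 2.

[17; 1, 2, 3]

177 = 17·10 + 7
10 = 1·7 + 3
7 = 2·3 + 1
3 = 3·1 + 0  (stop)
So 177/10 = [17; 1, 2, 3].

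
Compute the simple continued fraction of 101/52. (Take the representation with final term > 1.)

101 = 1×52 + 49
52 = 1×49 + 3
49 = 16×3 + 1
3 = 3×1 + 0  (stop)
So 101/52 = [1; 1, 16, 3].

[1; 1, 16, 3]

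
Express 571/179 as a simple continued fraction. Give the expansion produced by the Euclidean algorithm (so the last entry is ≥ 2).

[3; 5, 3, 1, 3, 2]

571 = 3·179 + 34
179 = 5·34 + 9
34 = 3·9 + 7
9 = 1·7 + 2
7 = 3·2 + 1
2 = 2·1 + 0  (stop)
So 571/179 = [3; 5, 3, 1, 3, 2].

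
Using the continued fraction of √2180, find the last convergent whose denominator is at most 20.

√2180 = [46; 1, 2, 4, 2, 1, 92, …] (period length 6).
Convergents:
  p_0/q_0 = 46/1
  p_1/q_1 = 47/1
  p_2/q_2 = 140/3
  p_3/q_3 = 607/13
  p_4/q_4 = 1354/29
q_3 = 13 ≤ 20 < 29 = q_4, so the answer is 607/13.

607/13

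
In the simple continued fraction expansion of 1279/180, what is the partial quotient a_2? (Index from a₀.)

2

1279 = 7·180 + 19   →  a_0 = 7
180 = 9·19 + 9   →  a_1 = 9
19 = 2·9 + 1   →  a_2 = 2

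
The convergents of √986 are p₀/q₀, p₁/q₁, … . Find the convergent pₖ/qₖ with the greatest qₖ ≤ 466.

9797/312

√986 = [31; 2, 2, 62, …] (period length 3).
Convergents:
  p_0/q_0 = 31/1
  p_1/q_1 = 63/2
  p_2/q_2 = 157/5
  p_3/q_3 = 9797/312
  p_4/q_4 = 19751/629
q_3 = 312 ≤ 466 < 629 = q_4, so the answer is 9797/312.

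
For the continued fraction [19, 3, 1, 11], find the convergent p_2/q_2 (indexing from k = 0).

Using pₖ = aₖpₖ₋₁ + pₖ₋₂, qₖ = aₖqₖ₋₁ + qₖ₋₂ (with p₋₁=1, p₋₂=0, q₋₁=0, q₋₂=1):
  k=0: a=19, p=19, q=1
  k=1: a=3, p=58, q=3
  k=2: a=1, p=77, q=4

77/4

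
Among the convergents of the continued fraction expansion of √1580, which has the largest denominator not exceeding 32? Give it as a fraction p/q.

159/4

√1580 = [39; 1, 2, 1, 78, …] (period length 4).
Convergents:
  p_0/q_0 = 39/1
  p_1/q_1 = 40/1
  p_2/q_2 = 119/3
  p_3/q_3 = 159/4
  p_4/q_4 = 12521/315
q_3 = 4 ≤ 32 < 315 = q_4, so the answer is 159/4.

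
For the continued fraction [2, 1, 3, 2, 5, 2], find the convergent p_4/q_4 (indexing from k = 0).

136/49

Using pₖ = aₖpₖ₋₁ + pₖ₋₂, qₖ = aₖqₖ₋₁ + qₖ₋₂ (with p₋₁=1, p₋₂=0, q₋₁=0, q₋₂=1):
  k=0: a=2, p=2, q=1
  k=1: a=1, p=3, q=1
  k=2: a=3, p=11, q=4
  k=3: a=2, p=25, q=9
  k=4: a=5, p=136, q=49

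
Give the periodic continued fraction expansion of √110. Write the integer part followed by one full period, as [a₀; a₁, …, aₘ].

a₀ = ⌊√110⌋ = 10.
With m₀=0, d₀=1 and mₖ₊₁ = dₖaₖ − mₖ, dₖ₊₁ = (n − mₖ₊₁²)/dₖ, aₖ₊₁ = ⌊(a₀+mₖ₊₁)/dₖ₊₁⌋:
  k=1: m=10, d=10, a=2
  k=2: m=10, d=1, a=20
d=1 and a=2a₀=20 at k=2, so the next step gives (m, d) = (10, 10) again — its k=1 value — and the period has length 2.

[10; 2, 20]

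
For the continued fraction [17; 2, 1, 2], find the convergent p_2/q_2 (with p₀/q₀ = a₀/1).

Using pₖ = aₖpₖ₋₁ + pₖ₋₂, qₖ = aₖqₖ₋₁ + qₖ₋₂ (with p₋₁=1, p₋₂=0, q₋₁=0, q₋₂=1):
  k=0: a=17, p=17, q=1
  k=1: a=2, p=35, q=2
  k=2: a=1, p=52, q=3

52/3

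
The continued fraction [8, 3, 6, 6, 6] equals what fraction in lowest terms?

5996/721

Using pₖ = aₖpₖ₋₁ + pₖ₋₂ and qₖ = aₖqₖ₋₁ + qₖ₋₂:
  k=0: a=8, p=8, q=1
  k=1: a=3, p=25, q=3
  k=2: a=6, p=158, q=19
  k=3: a=6, p=973, q=117
  k=4: a=6, p=5996, q=721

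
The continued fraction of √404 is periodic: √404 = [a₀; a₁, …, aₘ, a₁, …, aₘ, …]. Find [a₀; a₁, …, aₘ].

a₀ = ⌊√404⌋ = 20.
With m₀=0, d₀=1 and mₖ₊₁ = dₖaₖ − mₖ, dₖ₊₁ = (n − mₖ₊₁²)/dₖ, aₖ₊₁ = ⌊(a₀+mₖ₊₁)/dₖ₊₁⌋:
  k=1: m=20, d=4, a=10
  k=2: m=20, d=1, a=40
d=1 and a=2a₀=40 at k=2, so the next step gives (m, d) = (20, 4) again — its k=1 value — and the period has length 2.

[20; 10, 40]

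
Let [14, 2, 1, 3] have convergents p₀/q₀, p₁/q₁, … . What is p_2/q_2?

Using pₖ = aₖpₖ₋₁ + pₖ₋₂, qₖ = aₖqₖ₋₁ + qₖ₋₂ (with p₋₁=1, p₋₂=0, q₋₁=0, q₋₂=1):
  k=0: a=14, p=14, q=1
  k=1: a=2, p=29, q=2
  k=2: a=1, p=43, q=3

43/3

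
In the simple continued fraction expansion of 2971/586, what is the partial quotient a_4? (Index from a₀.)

2

2971 = 5·586 + 41   →  a_0 = 5
586 = 14·41 + 12   →  a_1 = 14
41 = 3·12 + 5   →  a_2 = 3
12 = 2·5 + 2   →  a_3 = 2
5 = 2·2 + 1   →  a_4 = 2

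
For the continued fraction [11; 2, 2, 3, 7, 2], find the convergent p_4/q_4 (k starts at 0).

Using pₖ = aₖpₖ₋₁ + pₖ₋₂, qₖ = aₖqₖ₋₁ + qₖ₋₂ (with p₋₁=1, p₋₂=0, q₋₁=0, q₋₂=1):
  k=0: a=11, p=11, q=1
  k=1: a=2, p=23, q=2
  k=2: a=2, p=57, q=5
  k=3: a=3, p=194, q=17
  k=4: a=7, p=1415, q=124

1415/124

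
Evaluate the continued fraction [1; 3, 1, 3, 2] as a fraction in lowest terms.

43/34

Using pₖ = aₖpₖ₋₁ + pₖ₋₂ and qₖ = aₖqₖ₋₁ + qₖ₋₂:
  k=0: a=1, p=1, q=1
  k=1: a=3, p=4, q=3
  k=2: a=1, p=5, q=4
  k=3: a=3, p=19, q=15
  k=4: a=2, p=43, q=34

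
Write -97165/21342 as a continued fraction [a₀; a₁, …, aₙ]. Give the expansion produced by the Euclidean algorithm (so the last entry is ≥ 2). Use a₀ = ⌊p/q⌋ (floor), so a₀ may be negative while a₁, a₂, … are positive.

-97165 = -5·21342 + 9545
21342 = 2·9545 + 2252
9545 = 4·2252 + 537
2252 = 4·537 + 104
537 = 5·104 + 17
104 = 6·17 + 2
17 = 8·2 + 1
2 = 2·1 + 0  (stop)
So -97165/21342 = [-5; 2, 4, 4, 5, 6, 8, 2].

[-5; 2, 4, 4, 5, 6, 8, 2]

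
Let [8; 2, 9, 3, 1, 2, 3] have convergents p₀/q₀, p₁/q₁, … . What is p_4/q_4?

661/78

Using pₖ = aₖpₖ₋₁ + pₖ₋₂, qₖ = aₖqₖ₋₁ + qₖ₋₂ (with p₋₁=1, p₋₂=0, q₋₁=0, q₋₂=1):
  k=0: a=8, p=8, q=1
  k=1: a=2, p=17, q=2
  k=2: a=9, p=161, q=19
  k=3: a=3, p=500, q=59
  k=4: a=1, p=661, q=78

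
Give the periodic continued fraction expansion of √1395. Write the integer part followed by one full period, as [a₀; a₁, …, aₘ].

a₀ = ⌊√1395⌋ = 37.
With m₀=0, d₀=1 and mₖ₊₁ = dₖaₖ − mₖ, dₖ₊₁ = (n − mₖ₊₁²)/dₖ, aₖ₊₁ = ⌊(a₀+mₖ₊₁)/dₖ₊₁⌋:
  k=1: m=37, d=26, a=2
  k=2: m=15, d=45, a=1
  k=3: m=30, d=11, a=6
  k=4: m=36, d=9, a=8
  k=5: m=36, d=11, a=6
  k=6: m=30, d=45, a=1
  k=7: m=15, d=26, a=2
  k=8: m=37, d=1, a=74
d=1 and a=2a₀=74 at k=8, so the next step gives (m, d) = (37, 26) again — its k=1 value — and the period has length 8.

[37; 2, 1, 6, 8, 6, 1, 2, 74]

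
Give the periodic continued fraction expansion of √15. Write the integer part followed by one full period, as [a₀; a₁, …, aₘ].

[3; 1, 6]

a₀ = ⌊√15⌋ = 3.
With m₀=0, d₀=1 and mₖ₊₁ = dₖaₖ − mₖ, dₖ₊₁ = (n − mₖ₊₁²)/dₖ, aₖ₊₁ = ⌊(a₀+mₖ₊₁)/dₖ₊₁⌋:
  k=1: m=3, d=6, a=1
  k=2: m=3, d=1, a=6
d=1 and a=2a₀=6 at k=2, so the next step gives (m, d) = (3, 6) again — its k=1 value — and the period has length 2.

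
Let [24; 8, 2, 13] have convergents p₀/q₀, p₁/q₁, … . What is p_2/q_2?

410/17

Using pₖ = aₖpₖ₋₁ + pₖ₋₂, qₖ = aₖqₖ₋₁ + qₖ₋₂ (with p₋₁=1, p₋₂=0, q₋₁=0, q₋₂=1):
  k=0: a=24, p=24, q=1
  k=1: a=8, p=193, q=8
  k=2: a=2, p=410, q=17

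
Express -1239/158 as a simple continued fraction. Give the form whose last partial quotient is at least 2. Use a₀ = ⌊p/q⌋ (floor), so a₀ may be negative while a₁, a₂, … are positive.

-1239 = -8·158 + 25
158 = 6·25 + 8
25 = 3·8 + 1
8 = 8·1 + 0  (stop)
So -1239/158 = [-8; 6, 3, 8].

[-8; 6, 3, 8]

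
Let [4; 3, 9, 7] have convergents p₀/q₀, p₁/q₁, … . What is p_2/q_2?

121/28

Using pₖ = aₖpₖ₋₁ + pₖ₋₂, qₖ = aₖqₖ₋₁ + qₖ₋₂ (with p₋₁=1, p₋₂=0, q₋₁=0, q₋₂=1):
  k=0: a=4, p=4, q=1
  k=1: a=3, p=13, q=3
  k=2: a=9, p=121, q=28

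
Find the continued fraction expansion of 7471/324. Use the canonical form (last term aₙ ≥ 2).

[23; 17, 19]

7471 = 23·324 + 19
324 = 17·19 + 1
19 = 19·1 + 0  (stop)
So 7471/324 = [23; 17, 19].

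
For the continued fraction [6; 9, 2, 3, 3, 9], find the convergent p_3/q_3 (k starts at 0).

Using pₖ = aₖpₖ₋₁ + pₖ₋₂, qₖ = aₖqₖ₋₁ + qₖ₋₂ (with p₋₁=1, p₋₂=0, q₋₁=0, q₋₂=1):
  k=0: a=6, p=6, q=1
  k=1: a=9, p=55, q=9
  k=2: a=2, p=116, q=19
  k=3: a=3, p=403, q=66

403/66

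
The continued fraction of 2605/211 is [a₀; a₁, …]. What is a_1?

2

2605 = 12·211 + 73   →  a_0 = 12
211 = 2·73 + 65   →  a_1 = 2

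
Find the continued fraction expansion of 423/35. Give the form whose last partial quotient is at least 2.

[12; 11, 1, 2]

423 = 12*35 + 3
35 = 11*3 + 2
3 = 1*2 + 1
2 = 2*1 + 0  (stop)
So 423/35 = [12; 11, 1, 2].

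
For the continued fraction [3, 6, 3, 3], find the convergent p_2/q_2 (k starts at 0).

Using pₖ = aₖpₖ₋₁ + pₖ₋₂, qₖ = aₖqₖ₋₁ + qₖ₋₂ (with p₋₁=1, p₋₂=0, q₋₁=0, q₋₂=1):
  k=0: a=3, p=3, q=1
  k=1: a=6, p=19, q=6
  k=2: a=3, p=60, q=19

60/19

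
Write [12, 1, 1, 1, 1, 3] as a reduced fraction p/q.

Using pₖ = aₖpₖ₋₁ + pₖ₋₂ and qₖ = aₖqₖ₋₁ + qₖ₋₂:
  k=0: a=12, p=12, q=1
  k=1: a=1, p=13, q=1
  k=2: a=1, p=25, q=2
  k=3: a=1, p=38, q=3
  k=4: a=1, p=63, q=5
  k=5: a=3, p=227, q=18

227/18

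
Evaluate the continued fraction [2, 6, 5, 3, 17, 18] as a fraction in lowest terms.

Using pₖ = aₖpₖ₋₁ + pₖ₋₂ and qₖ = aₖqₖ₋₁ + qₖ₋₂:
  k=0: a=2, p=2, q=1
  k=1: a=6, p=13, q=6
  k=2: a=5, p=67, q=31
  k=3: a=3, p=214, q=99
  k=4: a=17, p=3705, q=1714
  k=5: a=18, p=66904, q=30951

66904/30951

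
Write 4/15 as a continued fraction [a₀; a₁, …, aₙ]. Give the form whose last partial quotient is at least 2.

[0; 3, 1, 3]

4 = 0×15 + 4
15 = 3×4 + 3
4 = 1×3 + 1
3 = 3×1 + 0  (stop)
So 4/15 = [0; 3, 1, 3].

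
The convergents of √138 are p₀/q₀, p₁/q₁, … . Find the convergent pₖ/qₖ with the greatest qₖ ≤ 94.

√138 = [11; 1, 2, 1, 22, …] (period length 4).
Convergents:
  p_0/q_0 = 11/1
  p_1/q_1 = 12/1
  p_2/q_2 = 35/3
  p_3/q_3 = 47/4
  p_4/q_4 = 1069/91
  p_5/q_5 = 1116/95
q_4 = 91 ≤ 94 < 95 = q_5, so the answer is 1069/91.

1069/91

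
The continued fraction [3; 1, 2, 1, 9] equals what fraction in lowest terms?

146/39

Fold from the inside: start with 9/1.
  1 + 1/9 = 10/9
  2 + 9/10 = 29/10
  1 + 10/29 = 39/29
  3 + 29/39 = 146/39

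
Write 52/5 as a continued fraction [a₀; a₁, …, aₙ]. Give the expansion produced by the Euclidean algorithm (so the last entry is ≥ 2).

52 = 10·5 + 2
5 = 2·2 + 1
2 = 2·1 + 0  (stop)
So 52/5 = [10; 2, 2].

[10; 2, 2]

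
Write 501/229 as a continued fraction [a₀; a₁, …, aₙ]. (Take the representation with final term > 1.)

501 = 2·229 + 43
229 = 5·43 + 14
43 = 3·14 + 1
14 = 14·1 + 0  (stop)
So 501/229 = [2; 5, 3, 14].

[2; 5, 3, 14]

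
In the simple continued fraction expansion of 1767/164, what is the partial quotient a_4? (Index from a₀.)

3

1767 = 10·164 + 127   →  a_0 = 10
164 = 1·127 + 37   →  a_1 = 1
127 = 3·37 + 16   →  a_2 = 3
37 = 2·16 + 5   →  a_3 = 2
16 = 3·5 + 1   →  a_4 = 3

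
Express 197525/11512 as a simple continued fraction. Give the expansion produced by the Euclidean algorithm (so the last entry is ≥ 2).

[17; 6, 3, 9, 3, 3, 6]

197525 = 17*11512 + 1821
11512 = 6*1821 + 586
1821 = 3*586 + 63
586 = 9*63 + 19
63 = 3*19 + 6
19 = 3*6 + 1
6 = 6*1 + 0  (stop)
So 197525/11512 = [17; 6, 3, 9, 3, 3, 6].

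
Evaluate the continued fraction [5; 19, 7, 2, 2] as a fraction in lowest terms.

3577/708

Using pₖ = aₖpₖ₋₁ + pₖ₋₂ and qₖ = aₖqₖ₋₁ + qₖ₋₂:
  k=0: a=5, p=5, q=1
  k=1: a=19, p=96, q=19
  k=2: a=7, p=677, q=134
  k=3: a=2, p=1450, q=287
  k=4: a=2, p=3577, q=708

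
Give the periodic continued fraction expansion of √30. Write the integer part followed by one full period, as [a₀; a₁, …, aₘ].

[5; 2, 10]

a₀ = ⌊√30⌋ = 5.
With m₀=0, d₀=1 and mₖ₊₁ = dₖaₖ − mₖ, dₖ₊₁ = (n − mₖ₊₁²)/dₖ, aₖ₊₁ = ⌊(a₀+mₖ₊₁)/dₖ₊₁⌋:
  k=1: m=5, d=5, a=2
  k=2: m=5, d=1, a=10
d=1 and a=2a₀=10 at k=2, so the next step gives (m, d) = (5, 5) again — its k=1 value — and the period has length 2.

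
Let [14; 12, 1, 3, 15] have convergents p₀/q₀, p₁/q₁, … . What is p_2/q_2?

Using pₖ = aₖpₖ₋₁ + pₖ₋₂, qₖ = aₖqₖ₋₁ + qₖ₋₂ (with p₋₁=1, p₋₂=0, q₋₁=0, q₋₂=1):
  k=0: a=14, p=14, q=1
  k=1: a=12, p=169, q=12
  k=2: a=1, p=183, q=13

183/13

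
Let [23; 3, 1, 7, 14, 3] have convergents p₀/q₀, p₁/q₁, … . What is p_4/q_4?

10187/438

Using pₖ = aₖpₖ₋₁ + pₖ₋₂, qₖ = aₖqₖ₋₁ + qₖ₋₂ (with p₋₁=1, p₋₂=0, q₋₁=0, q₋₂=1):
  k=0: a=23, p=23, q=1
  k=1: a=3, p=70, q=3
  k=2: a=1, p=93, q=4
  k=3: a=7, p=721, q=31
  k=4: a=14, p=10187, q=438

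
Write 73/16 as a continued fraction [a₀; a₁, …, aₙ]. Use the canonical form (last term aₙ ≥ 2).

[4; 1, 1, 3, 2]

73 = 4·16 + 9
16 = 1·9 + 7
9 = 1·7 + 2
7 = 3·2 + 1
2 = 2·1 + 0  (stop)
So 73/16 = [4; 1, 1, 3, 2].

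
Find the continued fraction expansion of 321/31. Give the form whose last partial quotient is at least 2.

321 = 10×31 + 11
31 = 2×11 + 9
11 = 1×9 + 2
9 = 4×2 + 1
2 = 2×1 + 0  (stop)
So 321/31 = [10; 2, 1, 4, 2].

[10; 2, 1, 4, 2]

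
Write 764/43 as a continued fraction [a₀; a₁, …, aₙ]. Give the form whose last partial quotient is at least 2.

[17; 1, 3, 3, 3]

764 = 17*43 + 33
43 = 1*33 + 10
33 = 3*10 + 3
10 = 3*3 + 1
3 = 3*1 + 0  (stop)
So 764/43 = [17; 1, 3, 3, 3].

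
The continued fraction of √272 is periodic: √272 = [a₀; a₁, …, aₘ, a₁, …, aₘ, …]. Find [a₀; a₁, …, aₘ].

[16; 2, 32]

a₀ = ⌊√272⌋ = 16.
With m₀=0, d₀=1 and mₖ₊₁ = dₖaₖ − mₖ, dₖ₊₁ = (n − mₖ₊₁²)/dₖ, aₖ₊₁ = ⌊(a₀+mₖ₊₁)/dₖ₊₁⌋:
  k=1: m=16, d=16, a=2
  k=2: m=16, d=1, a=32
d=1 and a=2a₀=32 at k=2, so the next step gives (m, d) = (16, 16) again — its k=1 value — and the period has length 2.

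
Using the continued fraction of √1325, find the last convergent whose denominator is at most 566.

√1325 = [36; 2, 2, 72, …] (period length 3).
Convergents:
  p_0/q_0 = 36/1
  p_1/q_1 = 73/2
  p_2/q_2 = 182/5
  p_3/q_3 = 13177/362
  p_4/q_4 = 26536/729
q_3 = 362 ≤ 566 < 729 = q_4, so the answer is 13177/362.

13177/362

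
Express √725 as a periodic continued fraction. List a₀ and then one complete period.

a₀ = ⌊√725⌋ = 26.
With m₀=0, d₀=1 and mₖ₊₁ = dₖaₖ − mₖ, dₖ₊₁ = (n − mₖ₊₁²)/dₖ, aₖ₊₁ = ⌊(a₀+mₖ₊₁)/dₖ₊₁⌋:
  k=1: m=26, d=49, a=1
  k=2: m=23, d=4, a=12
  k=3: m=25, d=25, a=2
  k=4: m=25, d=4, a=12
  k=5: m=23, d=49, a=1
  k=6: m=26, d=1, a=52
d=1 and a=2a₀=52 at k=6, so the next step gives (m, d) = (26, 49) again — its k=1 value — and the period has length 6.

[26; 1, 12, 2, 12, 1, 52]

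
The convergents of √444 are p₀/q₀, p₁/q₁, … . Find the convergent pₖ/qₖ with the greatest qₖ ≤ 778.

12411/589

√444 = [21; 14, 42, …] (period length 2).
Convergents:
  p_0/q_0 = 21/1
  p_1/q_1 = 295/14
  p_2/q_2 = 12411/589
  p_3/q_3 = 174049/8260
q_2 = 589 ≤ 778 < 8260 = q_3, so the answer is 12411/589.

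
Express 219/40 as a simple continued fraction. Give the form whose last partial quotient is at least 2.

[5; 2, 9, 2]

219 = 5×40 + 19
40 = 2×19 + 2
19 = 9×2 + 1
2 = 2×1 + 0  (stop)
So 219/40 = [5; 2, 9, 2].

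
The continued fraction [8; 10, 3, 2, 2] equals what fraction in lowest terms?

1417/175

Fold from the inside: start with 2/1.
  2 + 1/2 = 5/2
  3 + 2/5 = 17/5
  10 + 5/17 = 175/17
  8 + 17/175 = 1417/175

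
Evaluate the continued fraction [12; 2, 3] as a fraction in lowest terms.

87/7

Fold from the inside: start with 3/1.
  2 + 1/3 = 7/3
  12 + 3/7 = 87/7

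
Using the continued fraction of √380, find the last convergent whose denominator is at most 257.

√380 = [19; 2, 38, …] (period length 2).
Convergents:
  p_0/q_0 = 19/1
  p_1/q_1 = 39/2
  p_2/q_2 = 1501/77
  p_3/q_3 = 3041/156
  p_4/q_4 = 117059/6005
q_3 = 156 ≤ 257 < 6005 = q_4, so the answer is 3041/156.

3041/156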